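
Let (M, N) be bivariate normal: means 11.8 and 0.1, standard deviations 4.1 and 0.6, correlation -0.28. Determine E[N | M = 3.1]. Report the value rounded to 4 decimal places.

The regression of N on M has slope ρ·σ_N/σ_M and passes through (μ_M, μ_N).
E[N | M=3.1] = 0.1 + (-0.28)·(0.6/4.1)·(3.1 − (11.8)) = 0.1 + (-0.040976)·(-8.7) = 0.4565.

0.4565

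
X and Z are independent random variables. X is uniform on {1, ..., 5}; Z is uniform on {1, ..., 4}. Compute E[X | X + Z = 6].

7/2

P(X + Z = 6) = 1/5.
Summing X·P(x,y) over outcomes with X + Z = 6 gives 7/10.
E[X | X + Z = 6] = (7/10) / (1/5) = 7/2.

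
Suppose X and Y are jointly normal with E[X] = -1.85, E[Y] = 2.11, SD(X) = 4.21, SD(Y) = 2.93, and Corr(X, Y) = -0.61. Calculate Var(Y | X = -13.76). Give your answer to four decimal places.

For a bivariate normal, Var(Y | X=x) = σ_Y²(1 − ρ²).
Var(Y | X=-13.76) = (2.93)²·(1 − (-0.61)²) = 8.5849·0.6279 = 5.3905.

5.3905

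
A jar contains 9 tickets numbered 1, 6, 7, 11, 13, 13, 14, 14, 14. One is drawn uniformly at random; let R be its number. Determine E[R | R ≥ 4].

23/2

P(R ≥ 4) = 8/9.
Σ over the event: 6·1/9 + 7·1/9 + 11·1/9 + 13·2/9 + 14·1/3 = 92/9.
E[R | R ≥ 4] = (92/9) / (8/9) = 23/2.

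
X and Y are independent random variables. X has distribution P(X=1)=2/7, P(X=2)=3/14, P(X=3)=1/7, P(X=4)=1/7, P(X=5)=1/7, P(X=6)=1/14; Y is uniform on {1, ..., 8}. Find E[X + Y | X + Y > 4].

33/4

P(X + Y > 4) = 23/28.
Summing (X+Y)·P(x,y) over outcomes with X + Y > 4 gives 759/112.
E[X + Y | X + Y > 4] = (759/112) / (23/28) = 33/4.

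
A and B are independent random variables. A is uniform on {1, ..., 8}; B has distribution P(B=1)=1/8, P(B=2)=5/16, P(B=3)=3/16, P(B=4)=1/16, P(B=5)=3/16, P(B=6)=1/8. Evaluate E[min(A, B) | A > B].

51/19

P(A > B) = 19/32.
Summing min(A,B)·P(x,y) over outcomes with A > B gives 51/32.
E[min(A, B) | A > B] = (51/32) / (19/32) = 51/19.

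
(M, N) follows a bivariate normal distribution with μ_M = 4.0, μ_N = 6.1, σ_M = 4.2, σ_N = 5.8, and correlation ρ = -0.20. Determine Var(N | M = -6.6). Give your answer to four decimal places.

32.2944

The conditional variance in a bivariate normal is σ_N²(1 − ρ²), independent of x.
Var(N | M=-6.6) = (5.8)²·(1 − (-0.20)²) = 33.64·0.96 = 32.2944.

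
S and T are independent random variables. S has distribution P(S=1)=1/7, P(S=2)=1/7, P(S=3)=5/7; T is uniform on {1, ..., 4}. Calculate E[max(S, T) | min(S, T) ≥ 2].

59/18

P(min(S, T) ≥ 2) = 9/14.
Summing max(S,T)·P(x,y) over outcomes with min(S, T) ≥ 2 gives 59/28.
E[max(S, T) | min(S, T) ≥ 2] = (59/28) / (9/14) = 59/18.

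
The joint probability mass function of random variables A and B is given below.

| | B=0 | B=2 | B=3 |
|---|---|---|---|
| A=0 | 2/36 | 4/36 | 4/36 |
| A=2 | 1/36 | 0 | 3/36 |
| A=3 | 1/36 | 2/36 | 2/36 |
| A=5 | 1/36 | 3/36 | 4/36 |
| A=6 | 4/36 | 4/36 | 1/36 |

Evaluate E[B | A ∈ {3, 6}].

P(A ∈ {3, 6}) = 7/18.
Σ B·P over the event = 0·(1/36) + 2·(2/36) + 3·(2/36) + 0·(4/36) + 2·(4/36) + 3·(1/36) = 7/12.
E[B | A ∈ {3, 6}] = (7/12) / (7/18) = 3/2.

3/2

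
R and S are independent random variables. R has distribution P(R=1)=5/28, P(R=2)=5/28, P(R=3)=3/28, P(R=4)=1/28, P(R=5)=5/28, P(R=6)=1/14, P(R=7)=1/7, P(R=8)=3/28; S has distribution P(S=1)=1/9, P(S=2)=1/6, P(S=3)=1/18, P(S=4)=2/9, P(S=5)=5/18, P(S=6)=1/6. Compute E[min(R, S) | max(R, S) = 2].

P(max(R, S) = 2) = 5/63.
Summing min(R,S)·P(x,y) over outcomes with max(R, S) = 2 gives 55/504.
E[min(R, S) | max(R, S) = 2] = (55/504) / (5/63) = 11/8.

11/8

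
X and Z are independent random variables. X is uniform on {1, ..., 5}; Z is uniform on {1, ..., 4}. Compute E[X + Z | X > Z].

6

P(X > Z) = 1/2.
Summing (X+Z)·P(x,y) over outcomes with X > Z gives 3.
E[X + Z | X > Z] = (3) / (1/2) = 6.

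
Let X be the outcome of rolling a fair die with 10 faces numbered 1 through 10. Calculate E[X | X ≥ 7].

17/2

Given X ≥ 7, X is equally likely to be any of {7, 8, 9, 10}.
E[X | X ≥ 7] = (7 + 8 + 9 + 10) / 4 = 17/2.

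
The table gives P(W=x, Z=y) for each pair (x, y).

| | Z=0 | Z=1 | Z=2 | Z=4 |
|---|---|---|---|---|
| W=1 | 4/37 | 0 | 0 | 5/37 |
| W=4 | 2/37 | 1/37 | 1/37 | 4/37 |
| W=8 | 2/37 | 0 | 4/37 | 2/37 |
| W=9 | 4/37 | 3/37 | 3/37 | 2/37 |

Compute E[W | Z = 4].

55/13

P(Z = 4) = 13/37.
Σ W·P over the event = 1·(5/37) + 4·(4/37) + 8·(2/37) + 9·(2/37) = 55/37.
E[W | Z = 4] = (55/37) / (13/37) = 55/13.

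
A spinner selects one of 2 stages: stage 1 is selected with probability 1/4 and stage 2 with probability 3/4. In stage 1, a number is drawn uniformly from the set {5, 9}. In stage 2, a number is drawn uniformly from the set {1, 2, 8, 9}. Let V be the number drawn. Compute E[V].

11/2

E[V | stage 1] = (5+9)/2 = 7.
E[V | stage 2] = (1+2+8+9)/4 = 5.
E[V] = (1/4)·(7) + (3/4)·(5) = 11/2.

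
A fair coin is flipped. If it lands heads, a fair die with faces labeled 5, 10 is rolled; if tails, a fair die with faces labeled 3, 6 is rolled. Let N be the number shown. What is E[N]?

E[N | heads] = (5+10)/2 = 15/2.
E[N | tails] = (3+6)/2 = 9/2.
By the law of total expectation,
E[N] = (1/2)·(15/2) + (1/2)·(9/2) = 6.

6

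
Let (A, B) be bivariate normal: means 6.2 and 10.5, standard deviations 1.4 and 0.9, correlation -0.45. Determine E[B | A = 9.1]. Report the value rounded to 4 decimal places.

The regression of B on A has slope ρ·σ_B/σ_A and passes through (μ_A, μ_B).
E[B | A=9.1] = 10.5 + (-0.45)·(0.9/1.4)·(9.1 − (6.2)) = 10.5 + (-0.28929)·(2.9) = 9.6611.

9.6611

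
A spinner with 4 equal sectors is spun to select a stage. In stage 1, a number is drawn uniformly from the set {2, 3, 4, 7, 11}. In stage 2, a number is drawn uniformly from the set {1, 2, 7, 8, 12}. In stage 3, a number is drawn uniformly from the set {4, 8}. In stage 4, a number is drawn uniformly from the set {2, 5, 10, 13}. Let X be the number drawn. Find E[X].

E[X | stage 1] = (2+3+4+7+11)/5 = 27/5.
E[X | stage 2] = (1+2+7+8+12)/5 = 6.
E[X | stage 3] = (4+8)/2 = 6.
E[X | stage 4] = (2+5+10+13)/4 = 15/2.
E[X] = (1/4)·(27/5) + (1/4)·(6) + (1/4)·(6) + (1/4)·(15/2) = 249/40.

249/40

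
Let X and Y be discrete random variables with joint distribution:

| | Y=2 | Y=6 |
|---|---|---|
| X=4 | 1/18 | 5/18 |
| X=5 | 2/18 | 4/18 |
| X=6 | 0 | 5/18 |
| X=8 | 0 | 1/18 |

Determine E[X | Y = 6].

P(Y = 6) = 5/6.
Summing X·P(X=x,Y=y) over the conditioning event gives 13/3.
E[X | Y = 6] = (13/3) / (5/6) = 26/5.

26/5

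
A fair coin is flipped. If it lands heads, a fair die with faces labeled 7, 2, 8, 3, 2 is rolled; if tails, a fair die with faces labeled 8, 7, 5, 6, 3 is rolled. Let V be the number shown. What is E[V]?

51/10

E[V | heads] = (7+2+8+3+2)/5 = 22/5.
E[V | tails] = (8+7+5+6+3)/5 = 29/5.
E[V] = (1/2)·(22/5) + (1/2)·(29/5) = 51/10.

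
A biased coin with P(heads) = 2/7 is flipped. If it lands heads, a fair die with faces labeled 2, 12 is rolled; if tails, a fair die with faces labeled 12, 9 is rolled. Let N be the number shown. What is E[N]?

E[N | heads] = (2+12)/2 = 7.
E[N | tails] = (12+9)/2 = 21/2.
E[N] = (2/7)·(7) + (5/7)·(21/2) = 19/2.

19/2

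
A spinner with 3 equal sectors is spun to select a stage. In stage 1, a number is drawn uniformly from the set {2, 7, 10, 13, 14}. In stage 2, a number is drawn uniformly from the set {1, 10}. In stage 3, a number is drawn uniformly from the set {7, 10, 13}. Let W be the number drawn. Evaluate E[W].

247/30

E[W | stage 1] = (2+7+10+13+14)/5 = 46/5.
E[W | stage 2] = (1+10)/2 = 11/2.
E[W | stage 3] = (7+10+13)/3 = 10.
E[W] = (1/3)·(46/5) + (1/3)·(11/2) + (1/3)·(10) = 247/30.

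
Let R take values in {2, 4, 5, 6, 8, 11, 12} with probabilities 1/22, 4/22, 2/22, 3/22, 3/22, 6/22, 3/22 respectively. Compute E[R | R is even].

48/7

P(R is even) = 7/11.
Σ over the event: 2·1/22 + 4·2/11 + 6·3/22 + 8·3/22 + 12·3/22 = 48/11.
E[R | R is even] = (48/11) / (7/11) = 48/7.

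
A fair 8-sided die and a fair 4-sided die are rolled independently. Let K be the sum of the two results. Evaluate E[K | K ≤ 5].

P(K ≤ 5) = 5/16.
Σ over the event: 2·1/32 + 3·1/16 + 4·3/32 + 5·1/8 = 5/4.
E[K | K ≤ 5] = (5/4) / (5/16) = 4.

4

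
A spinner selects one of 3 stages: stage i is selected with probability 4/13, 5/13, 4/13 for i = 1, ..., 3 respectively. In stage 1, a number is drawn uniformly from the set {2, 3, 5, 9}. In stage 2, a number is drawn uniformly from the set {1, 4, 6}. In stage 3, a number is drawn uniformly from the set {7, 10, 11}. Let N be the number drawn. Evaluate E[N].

224/39

E[N | stage 1] = (2+3+5+9)/4 = 19/4.
E[N | stage 2] = (1+4+6)/3 = 11/3.
E[N | stage 3] = (7+10+11)/3 = 28/3.
E[N] = (4/13)·(19/4) + (5/13)·(11/3) + (4/13)·(28/3) = 224/39.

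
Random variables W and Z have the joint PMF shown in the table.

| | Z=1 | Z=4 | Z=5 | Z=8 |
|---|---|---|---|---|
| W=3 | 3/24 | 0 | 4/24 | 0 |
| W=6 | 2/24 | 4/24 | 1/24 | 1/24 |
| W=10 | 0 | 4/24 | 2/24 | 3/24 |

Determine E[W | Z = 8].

9

P(Z = 8) = 1/6.
Σ W·P over the event = 6·(1/24) + 10·(3/24) = 3/2.
E[W | Z = 8] = (3/2) / (1/6) = 9.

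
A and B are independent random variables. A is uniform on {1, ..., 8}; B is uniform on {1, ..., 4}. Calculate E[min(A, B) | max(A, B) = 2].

Outcomes with max(A, B) = 2: (1,2), (2,1), (2,2), each with probability 1/32.
E[min(A, B) | max(A, B) = 2] = (1 + 1 + 2) / 3 = 4/3.

4/3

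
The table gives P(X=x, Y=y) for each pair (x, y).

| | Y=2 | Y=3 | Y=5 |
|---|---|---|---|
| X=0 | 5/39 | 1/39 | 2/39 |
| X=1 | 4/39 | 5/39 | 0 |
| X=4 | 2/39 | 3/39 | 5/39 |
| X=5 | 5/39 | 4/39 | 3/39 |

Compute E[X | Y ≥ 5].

P(Y ≥ 5) = 10/39.
Σ X·P over the event = 0·(2/39) + 4·(5/39) + 5·(3/39) = 35/39.
E[X | Y ≥ 5] = (35/39) / (10/39) = 7/2.

7/2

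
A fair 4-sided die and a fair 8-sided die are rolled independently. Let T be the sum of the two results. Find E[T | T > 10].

34/3

P(T > 10) = 3/32.
Σ over the event: 11·1/16 + 12·1/32 = 17/16.
E[T | T > 10] = (17/16) / (3/32) = 34/3.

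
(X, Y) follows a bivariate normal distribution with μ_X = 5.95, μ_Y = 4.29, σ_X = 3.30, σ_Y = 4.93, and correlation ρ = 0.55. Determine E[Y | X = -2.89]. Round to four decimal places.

The regression of Y on X has slope ρ·σ_Y/σ_X and passes through (μ_X, μ_Y).
E[Y | X=-2.89] = 4.29 + (0.55)·(4.93/3.30)·(-2.89 − (5.95)) = 4.29 + (0.821667)·(-8.84) = -2.9735.

-2.9735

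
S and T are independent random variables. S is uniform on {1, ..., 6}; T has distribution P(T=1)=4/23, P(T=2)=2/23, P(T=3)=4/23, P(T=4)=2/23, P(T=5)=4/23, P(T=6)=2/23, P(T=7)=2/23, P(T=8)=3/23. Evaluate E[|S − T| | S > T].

P(S > T) = 8/23.
Summing |S−T|·P(x,y) over outcomes with S > T gives 19/23.
E[|S − T| | S > T] = (19/23) / (8/23) = 19/8.

19/8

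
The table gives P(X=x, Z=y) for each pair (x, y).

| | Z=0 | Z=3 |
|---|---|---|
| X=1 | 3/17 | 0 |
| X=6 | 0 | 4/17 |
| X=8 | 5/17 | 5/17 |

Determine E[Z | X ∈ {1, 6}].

12/7

P(X ∈ {1, 6}) = 7/17.
Summing Z·P(X=x,Z=y) over the conditioning event gives 12/17.
E[Z | X ∈ {1, 6}] = (12/17) / (7/17) = 12/7.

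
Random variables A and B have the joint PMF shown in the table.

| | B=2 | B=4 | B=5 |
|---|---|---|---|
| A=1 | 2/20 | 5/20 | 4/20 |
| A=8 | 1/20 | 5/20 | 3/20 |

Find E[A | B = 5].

P(B = 5) = 7/20.
Σ A·P over the event = 1·(4/20) + 8·(3/20) = 7/5.
E[A | B = 5] = (7/5) / (7/20) = 4.

4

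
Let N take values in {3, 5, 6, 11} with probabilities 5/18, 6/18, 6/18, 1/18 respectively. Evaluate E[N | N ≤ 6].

81/17

P(N ≤ 6) = 17/18.
Σ over the event: 3·5/18 + 5·1/3 + 6·1/3 = 9/2.
E[N | N ≤ 6] = (9/2) / (17/18) = 81/17.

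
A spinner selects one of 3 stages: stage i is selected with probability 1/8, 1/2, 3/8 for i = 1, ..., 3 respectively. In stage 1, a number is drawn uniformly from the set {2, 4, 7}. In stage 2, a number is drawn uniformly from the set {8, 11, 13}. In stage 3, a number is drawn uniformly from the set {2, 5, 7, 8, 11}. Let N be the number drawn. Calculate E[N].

E[N | stage 1] = (2+4+7)/3 = 13/3.
E[N | stage 2] = (8+11+13)/3 = 32/3.
E[N | stage 3] = (2+5+7+8+11)/5 = 33/5.
By the law of total expectation,
E[N] = (1/8)·(13/3) + (1/2)·(32/3) + (3/8)·(33/5) = 167/20.

167/20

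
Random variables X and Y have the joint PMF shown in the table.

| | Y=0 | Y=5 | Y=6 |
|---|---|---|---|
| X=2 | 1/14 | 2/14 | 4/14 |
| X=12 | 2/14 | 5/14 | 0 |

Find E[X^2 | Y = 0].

P(Y = 0) = 3/14.
Σ X^2·P over the event = 4·(1/14) + 144·(2/14) = 146/7.
E[X^2 | Y = 0] = (146/7) / (3/14) = 292/3.

292/3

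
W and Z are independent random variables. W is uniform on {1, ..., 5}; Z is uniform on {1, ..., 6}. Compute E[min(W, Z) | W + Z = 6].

P(W + Z = 6) = 1/6.
Summing min(W,Z)·P(x,y) over outcomes with W + Z = 6 gives 3/10.
E[min(W, Z) | W + Z = 6] = (3/10) / (1/6) = 9/5.

9/5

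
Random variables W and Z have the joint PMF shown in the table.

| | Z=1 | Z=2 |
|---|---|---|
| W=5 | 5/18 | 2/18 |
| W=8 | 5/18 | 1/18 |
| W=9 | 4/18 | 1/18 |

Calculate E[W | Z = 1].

P(Z = 1) = 7/9.
Summing W·P(W=x,Z=y) over the conditioning event gives 101/18.
E[W | Z = 1] = (101/18) / (7/9) = 101/14.

101/14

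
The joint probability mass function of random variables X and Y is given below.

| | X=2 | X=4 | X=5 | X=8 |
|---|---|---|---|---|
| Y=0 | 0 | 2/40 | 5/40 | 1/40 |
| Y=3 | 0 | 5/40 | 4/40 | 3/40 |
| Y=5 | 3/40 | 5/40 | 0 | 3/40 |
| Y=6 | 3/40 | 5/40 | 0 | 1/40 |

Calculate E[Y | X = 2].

P(X = 2) = 3/20.
Σ Y·P over the event = 5·(3/40) + 6·(3/40) = 33/40.
E[Y | X = 2] = (33/40) / (3/20) = 11/2.

11/2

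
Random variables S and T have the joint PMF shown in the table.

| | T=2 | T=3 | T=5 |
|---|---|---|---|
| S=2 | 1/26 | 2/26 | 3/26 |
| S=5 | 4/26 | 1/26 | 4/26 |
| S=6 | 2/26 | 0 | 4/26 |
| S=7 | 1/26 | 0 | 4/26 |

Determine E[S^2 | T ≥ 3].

485/18

P(T ≥ 3) = 9/13.
Summing S^2·P(S=x,T=y) over the conditioning event gives 485/26.
E[S^2 | T ≥ 3] = (485/26) / (9/13) = 485/18.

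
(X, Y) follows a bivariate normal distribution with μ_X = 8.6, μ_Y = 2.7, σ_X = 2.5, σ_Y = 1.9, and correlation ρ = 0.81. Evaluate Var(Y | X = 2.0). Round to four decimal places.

For a bivariate normal, Var(Y | X=x) = σ_Y²(1 − ρ²).
Var(Y | X=2.0) = (1.9)²·(1 − (0.81)²) = 3.61·0.3439 = 1.2415.

1.2415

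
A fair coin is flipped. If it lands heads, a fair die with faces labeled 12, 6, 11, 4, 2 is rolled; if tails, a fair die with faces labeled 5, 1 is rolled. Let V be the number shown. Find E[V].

5

E[V | heads] = (12+6+11+4+2)/5 = 7.
E[V | tails] = (5+1)/2 = 3.
E[V] = (1/2)·(7) + (1/2)·(3) = 5.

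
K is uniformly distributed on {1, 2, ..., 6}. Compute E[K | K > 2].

Given K > 2, K is equally likely to be any of {3, 4, 5, 6}.
E[K | K > 2] = (3 + 4 + 5 + 6) / 4 = 9/2.

9/2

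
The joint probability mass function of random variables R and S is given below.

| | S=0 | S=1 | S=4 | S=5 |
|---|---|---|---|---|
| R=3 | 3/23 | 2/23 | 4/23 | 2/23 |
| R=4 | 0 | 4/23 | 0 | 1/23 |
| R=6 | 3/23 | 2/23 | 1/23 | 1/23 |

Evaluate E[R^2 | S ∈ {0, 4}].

P(S ∈ {0, 4}) = 11/23.
Summing R^2·P(R=x,S=y) over the conditioning event gives 9.
E[R^2 | S ∈ {0, 4}] = (9) / (11/23) = 207/11.

207/11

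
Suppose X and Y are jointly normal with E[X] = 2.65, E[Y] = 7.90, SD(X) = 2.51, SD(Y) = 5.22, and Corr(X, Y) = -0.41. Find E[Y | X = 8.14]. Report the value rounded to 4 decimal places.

E[Y | X=x] = μ_Y + ρ(σ_Y/σ_X)(x − μ_X) for jointly normal variables.
E[Y | X=8.14] = 7.90 + (-0.41)·(5.22/2.51)·(8.14 − (2.65)) = 7.90 + (-0.85267)·(5.49) = 3.2188.

3.2188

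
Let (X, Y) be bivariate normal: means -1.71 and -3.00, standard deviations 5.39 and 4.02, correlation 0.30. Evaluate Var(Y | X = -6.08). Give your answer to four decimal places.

14.7060

The conditional variance in a bivariate normal is σ_Y²(1 − ρ²), independent of x.
Var(Y | X=-6.08) = (4.02)²·(1 − (0.30)²) = 16.1604·0.91 = 14.7060.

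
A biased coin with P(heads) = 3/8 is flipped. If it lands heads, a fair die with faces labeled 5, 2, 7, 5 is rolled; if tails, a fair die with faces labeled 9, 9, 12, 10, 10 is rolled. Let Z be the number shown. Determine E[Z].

E[Z | heads] = (5+2+7+5)/4 = 19/4.
E[Z | tails] = (9+9+12+10+10)/5 = 10.
E[Z] = (3/8)·(19/4) + (5/8)·(10) = 257/32.

257/32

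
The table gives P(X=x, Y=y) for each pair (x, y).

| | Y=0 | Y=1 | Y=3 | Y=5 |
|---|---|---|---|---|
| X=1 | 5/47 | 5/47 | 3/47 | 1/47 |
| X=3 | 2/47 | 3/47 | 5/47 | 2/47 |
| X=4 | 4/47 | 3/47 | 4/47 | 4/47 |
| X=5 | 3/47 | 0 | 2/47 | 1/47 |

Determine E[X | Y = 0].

3

P(Y = 0) = 14/47.
Σ X·P over the event = 1·(5/47) + 3·(2/47) + 4·(4/47) + 5·(3/47) = 42/47.
E[X | Y = 0] = (42/47) / (14/47) = 3.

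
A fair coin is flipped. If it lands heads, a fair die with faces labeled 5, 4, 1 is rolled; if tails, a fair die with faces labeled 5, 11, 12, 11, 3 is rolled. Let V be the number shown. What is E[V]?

88/15

E[V | heads] = (5+4+1)/3 = 10/3.
E[V | tails] = (5+11+12+11+3)/5 = 42/5.
By the law of total expectation,
E[V] = (1/2)·(10/3) + (1/2)·(42/5) = 88/15.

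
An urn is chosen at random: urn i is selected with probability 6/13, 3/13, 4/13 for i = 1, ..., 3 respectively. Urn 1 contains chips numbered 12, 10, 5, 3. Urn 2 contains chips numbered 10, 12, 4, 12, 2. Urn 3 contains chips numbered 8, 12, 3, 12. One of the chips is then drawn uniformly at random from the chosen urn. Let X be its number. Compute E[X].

E[X | urn 1] = (12+10+5+3)/4 = 15/2.
E[X | urn 2] = (10+12+4+12+2)/5 = 8.
E[X | urn 3] = (8+12+3+12)/4 = 35/4.
E[X] = (6/13)·(15/2) + (3/13)·(8) + (4/13)·(35/4) = 8.

8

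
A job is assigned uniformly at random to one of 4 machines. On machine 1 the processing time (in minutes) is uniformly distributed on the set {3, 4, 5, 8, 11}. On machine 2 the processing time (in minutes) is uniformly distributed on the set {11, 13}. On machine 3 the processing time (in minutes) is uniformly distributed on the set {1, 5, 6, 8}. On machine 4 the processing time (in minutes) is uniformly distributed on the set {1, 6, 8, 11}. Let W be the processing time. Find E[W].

297/40

E[W | machine 1] = (3+4+5+8+11)/5 = 31/5.
E[W | machine 2] = (11+13)/2 = 12.
E[W | machine 3] = (1+5+6+8)/4 = 5.
E[W | machine 4] = (1+6+8+11)/4 = 13/2.
E[W] = (1/4)·(31/5) + (1/4)·(12) + (1/4)·(5) + (1/4)·(13/2) = 297/40.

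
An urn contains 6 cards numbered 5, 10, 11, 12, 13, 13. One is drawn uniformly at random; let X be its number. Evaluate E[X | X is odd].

P(X is odd) = 2/3.
Σ over the event: 5·1/6 + 11·1/6 + 13·1/3 = 7.
E[X | X is odd] = (7) / (2/3) = 21/2.

21/2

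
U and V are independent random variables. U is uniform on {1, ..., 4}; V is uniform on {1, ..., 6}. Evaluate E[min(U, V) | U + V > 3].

47/21

P(U + V > 3) = 7/8.
Summing min(U,V)·P(x,y) over outcomes with U + V > 3 gives 47/24.
E[min(U, V) | U + V > 3] = (47/24) / (7/8) = 47/21.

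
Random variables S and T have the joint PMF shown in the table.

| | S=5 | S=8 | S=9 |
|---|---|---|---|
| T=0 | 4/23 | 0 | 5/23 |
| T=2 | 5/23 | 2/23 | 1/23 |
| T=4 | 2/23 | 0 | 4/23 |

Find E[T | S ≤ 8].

22/13

P(S ≤ 8) = 13/23.
Σ T·P over the event = 0·(4/23) + 2·(5/23) + 4·(2/23) + 2·(2/23) = 22/23.
E[T | S ≤ 8] = (22/23) / (13/23) = 22/13.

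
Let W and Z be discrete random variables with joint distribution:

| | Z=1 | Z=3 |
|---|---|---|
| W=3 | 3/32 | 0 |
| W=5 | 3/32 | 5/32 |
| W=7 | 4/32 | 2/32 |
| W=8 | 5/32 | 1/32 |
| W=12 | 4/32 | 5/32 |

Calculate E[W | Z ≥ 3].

107/13

P(Z ≥ 3) = 13/32.
Summing W·P(W=x,Z=y) over the conditioning event gives 107/32.
E[W | Z ≥ 3] = (107/32) / (13/32) = 107/13.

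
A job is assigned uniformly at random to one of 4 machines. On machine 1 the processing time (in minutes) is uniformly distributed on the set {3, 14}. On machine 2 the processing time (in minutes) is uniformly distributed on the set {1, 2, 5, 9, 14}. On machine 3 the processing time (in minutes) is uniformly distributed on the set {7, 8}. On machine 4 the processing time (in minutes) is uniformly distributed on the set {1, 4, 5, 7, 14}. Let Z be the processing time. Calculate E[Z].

E[Z | machine 1] = (3+14)/2 = 17/2.
E[Z | machine 2] = (1+2+5+9+14)/5 = 31/5.
E[Z | machine 3] = (7+8)/2 = 15/2.
E[Z | machine 4] = (1+4+5+7+14)/5 = 31/5.
E[Z] = (1/4)·(17/2) + (1/4)·(31/5) + (1/4)·(15/2) + (1/4)·(31/5) = 71/10.

71/10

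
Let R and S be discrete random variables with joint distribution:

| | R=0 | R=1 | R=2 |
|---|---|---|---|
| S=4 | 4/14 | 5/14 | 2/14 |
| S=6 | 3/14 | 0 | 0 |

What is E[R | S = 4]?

P(S = 4) = 11/14.
Σ R·P over the event = 0·(4/14) + 1·(5/14) + 2·(2/14) = 9/14.
E[R | S = 4] = (9/14) / (11/14) = 9/11.

9/11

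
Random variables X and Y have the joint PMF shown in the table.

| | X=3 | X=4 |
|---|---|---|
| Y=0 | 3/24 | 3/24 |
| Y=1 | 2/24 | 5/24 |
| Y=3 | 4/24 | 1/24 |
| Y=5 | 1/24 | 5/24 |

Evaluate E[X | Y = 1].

26/7

P(Y = 1) = 7/24.
Σ X·P over the event = 3·(2/24) + 4·(5/24) = 13/12.
E[X | Y = 1] = (13/12) / (7/24) = 26/7.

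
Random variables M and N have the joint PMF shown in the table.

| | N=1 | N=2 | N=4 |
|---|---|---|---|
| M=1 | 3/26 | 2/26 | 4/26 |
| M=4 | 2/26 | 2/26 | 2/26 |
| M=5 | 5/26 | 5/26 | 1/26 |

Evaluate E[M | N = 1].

P(N = 1) = 5/13.
Σ M·P over the event = 1·(3/26) + 4·(2/26) + 5·(5/26) = 18/13.
E[M | N = 1] = (18/13) / (5/13) = 18/5.

18/5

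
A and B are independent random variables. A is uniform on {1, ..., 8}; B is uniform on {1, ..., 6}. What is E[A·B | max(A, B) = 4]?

64/7

P(max(A, B) = 4) = 7/48.
Summing AB·P(x,y) over outcomes with max(A, B) = 4 gives 4/3.
E[A·B | max(A, B) = 4] = (4/3) / (7/48) = 64/7.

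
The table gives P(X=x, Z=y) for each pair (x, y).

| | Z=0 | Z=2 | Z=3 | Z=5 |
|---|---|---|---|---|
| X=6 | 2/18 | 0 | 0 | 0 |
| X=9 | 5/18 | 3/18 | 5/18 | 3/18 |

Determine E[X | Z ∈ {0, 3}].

P(Z ∈ {0, 3}) = 2/3.
Σ X·P over the event = 6·(2/18) + 9·(5/18) + 9·(5/18) = 17/3.
E[X | Z ∈ {0, 3}] = (17/3) / (2/3) = 17/2.

17/2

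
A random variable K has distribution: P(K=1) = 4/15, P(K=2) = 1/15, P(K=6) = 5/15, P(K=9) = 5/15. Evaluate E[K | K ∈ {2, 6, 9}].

7

P(K ∈ {2, 6, 9}) = 11/15.
Σ over the event: 2·1/15 + 6·1/3 + 9·1/3 = 77/15.
E[K | K ∈ {2, 6, 9}] = (77/15) / (11/15) = 7.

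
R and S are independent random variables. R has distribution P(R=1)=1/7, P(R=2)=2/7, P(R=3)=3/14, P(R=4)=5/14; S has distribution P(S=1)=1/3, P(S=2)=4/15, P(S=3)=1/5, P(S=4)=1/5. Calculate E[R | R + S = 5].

P(R + S = 5) = 11/42.
Summing R·P(x,y) over outcomes with R + S = 5 gives 83/105.
E[R | R + S = 5] = (83/105) / (11/42) = 166/55.

166/55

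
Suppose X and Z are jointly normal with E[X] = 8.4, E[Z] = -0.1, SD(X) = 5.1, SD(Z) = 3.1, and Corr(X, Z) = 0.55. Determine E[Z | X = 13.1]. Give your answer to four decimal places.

1.4713

E[Z | X=x] = μ_Z + ρ(σ_Z/σ_X)(x − μ_X) for jointly normal variables.
E[Z | X=13.1] = -0.1 + (0.55)·(3.1/5.1)·(13.1 − (8.4)) = -0.1 + (0.33431)·(4.7) = 1.4713.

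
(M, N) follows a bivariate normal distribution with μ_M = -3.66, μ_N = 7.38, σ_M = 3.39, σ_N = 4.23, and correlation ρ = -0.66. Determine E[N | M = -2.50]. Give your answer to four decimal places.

E[N | M=x] = μ_N + ρ(σ_N/σ_M)(x − μ_M) for jointly normal variables.
E[N | M=-2.50] = 7.38 + (-0.66)·(4.23/3.39)·(-2.50 − (-3.66)) = 7.38 + (-0.82354)·(1.16) = 6.4247.

6.4247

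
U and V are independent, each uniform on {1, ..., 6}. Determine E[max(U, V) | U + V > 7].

P(U + V > 7) = 5/12.
Summing max(U,V)·P(x,y) over outcomes with U + V > 7 gives 83/36.
E[max(U, V) | U + V > 7] = (83/36) / (5/12) = 83/15.

83/15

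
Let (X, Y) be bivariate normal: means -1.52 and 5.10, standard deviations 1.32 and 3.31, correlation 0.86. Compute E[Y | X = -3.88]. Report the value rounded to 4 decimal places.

0.0106

The regression of Y on X has slope ρ·σ_Y/σ_X and passes through (μ_X, μ_Y).
E[Y | X=-3.88] = 5.10 + (0.86)·(3.31/1.32)·(-3.88 − (-1.52)) = 5.10 + (2.15652)·(-2.36) = 0.0106.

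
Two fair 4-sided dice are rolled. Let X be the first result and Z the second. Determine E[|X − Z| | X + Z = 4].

Outcomes with X + Z = 4: (1,3), (2,2), (3,1), each with probability 1/16.
E[|X − Z| | X + Z = 4] = (2 + 0 + 2) / 3 = 4/3.

4/3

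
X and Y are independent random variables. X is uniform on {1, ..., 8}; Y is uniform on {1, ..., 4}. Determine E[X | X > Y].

62/11

P(X > Y) = 11/16.
Summing X·P(x,y) over outcomes with X > Y gives 31/8.
E[X | X > Y] = (31/8) / (11/16) = 62/11.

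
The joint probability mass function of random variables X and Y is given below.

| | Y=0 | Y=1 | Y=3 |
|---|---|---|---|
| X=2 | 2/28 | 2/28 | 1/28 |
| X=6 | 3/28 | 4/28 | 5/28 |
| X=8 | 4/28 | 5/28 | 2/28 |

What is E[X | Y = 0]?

P(Y = 0) = 9/28.
Σ X·P over the event = 2·(2/28) + 6·(3/28) + 8·(4/28) = 27/14.
E[X | Y = 0] = (27/14) / (9/28) = 6.

6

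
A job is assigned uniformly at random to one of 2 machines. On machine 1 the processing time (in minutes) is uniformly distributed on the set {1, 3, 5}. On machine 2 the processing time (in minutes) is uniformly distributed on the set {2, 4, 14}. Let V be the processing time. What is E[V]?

29/6

E[V | machine 1] = (1+3+5)/3 = 3.
E[V | machine 2] = (2+4+14)/3 = 20/3.
E[V] = (1/2)·(3) + (1/2)·(20/3) = 29/6.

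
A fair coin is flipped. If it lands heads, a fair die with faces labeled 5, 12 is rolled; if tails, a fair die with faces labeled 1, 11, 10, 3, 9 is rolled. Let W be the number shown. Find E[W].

E[W | heads] = (5+12)/2 = 17/2.
E[W | tails] = (1+11+10+3+9)/5 = 34/5.
By the law of total expectation,
E[W] = (1/2)·(17/2) + (1/2)·(34/5) = 153/20.

153/20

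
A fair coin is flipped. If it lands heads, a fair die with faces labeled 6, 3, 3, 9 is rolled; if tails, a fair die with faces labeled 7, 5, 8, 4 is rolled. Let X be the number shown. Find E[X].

E[X | heads] = (6+3+3+9)/4 = 21/4.
E[X | tails] = (7+5+8+4)/4 = 6.
By the law of total expectation,
E[X] = (1/2)·(21/4) + (1/2)·(6) = 45/8.

45/8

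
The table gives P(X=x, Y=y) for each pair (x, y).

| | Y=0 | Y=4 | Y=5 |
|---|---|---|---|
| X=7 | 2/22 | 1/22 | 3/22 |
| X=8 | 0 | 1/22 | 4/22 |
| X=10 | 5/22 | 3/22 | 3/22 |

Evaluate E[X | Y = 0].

P(Y = 0) = 7/22.
Summing X·P(X=x,Y=y) over the conditioning event gives 32/11.
E[X | Y = 0] = (32/11) / (7/22) = 64/7.

64/7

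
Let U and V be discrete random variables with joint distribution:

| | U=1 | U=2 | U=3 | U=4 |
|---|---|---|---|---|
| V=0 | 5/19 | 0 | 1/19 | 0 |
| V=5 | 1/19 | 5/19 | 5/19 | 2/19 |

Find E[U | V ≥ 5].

P(V ≥ 5) = 13/19.
Σ U·P over the event = 1·(1/19) + 2·(5/19) + 3·(5/19) + 4·(2/19) = 34/19.
E[U | V ≥ 5] = (34/19) / (13/19) = 34/13.

34/13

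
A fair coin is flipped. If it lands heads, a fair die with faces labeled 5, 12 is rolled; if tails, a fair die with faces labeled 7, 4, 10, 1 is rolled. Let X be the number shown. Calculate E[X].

E[X | heads] = (5+12)/2 = 17/2.
E[X | tails] = (7+4+10+1)/4 = 11/2.
By the law of total expectation,
E[X] = (1/2)·(17/2) + (1/2)·(11/2) = 7.

7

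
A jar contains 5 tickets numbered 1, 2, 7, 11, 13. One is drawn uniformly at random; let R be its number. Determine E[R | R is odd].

8

P(R is odd) = 4/5.
Σ over the event: 1·1/5 + 7·1/5 + 11·1/5 + 13·1/5 = 32/5.
E[R | R is odd] = (32/5) / (4/5) = 8.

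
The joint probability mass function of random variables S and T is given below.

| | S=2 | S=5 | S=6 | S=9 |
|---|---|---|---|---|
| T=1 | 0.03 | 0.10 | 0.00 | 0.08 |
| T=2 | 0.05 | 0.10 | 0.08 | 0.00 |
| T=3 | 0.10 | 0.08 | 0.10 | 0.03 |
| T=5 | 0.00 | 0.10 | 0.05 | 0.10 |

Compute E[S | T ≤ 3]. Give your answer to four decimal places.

P(T ≤ 3) = 0.75.
Summing S·P(S=x,T=y) over the conditioning event gives 3.83.
E[S | T ≤ 3] = (3.83) / (0.75) = 5.1067.

5.1067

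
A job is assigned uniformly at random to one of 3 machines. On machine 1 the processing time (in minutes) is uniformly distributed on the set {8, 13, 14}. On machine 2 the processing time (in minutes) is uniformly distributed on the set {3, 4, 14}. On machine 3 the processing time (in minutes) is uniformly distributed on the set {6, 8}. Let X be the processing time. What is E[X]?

77/9

E[X | machine 1] = (8+13+14)/3 = 35/3.
E[X | machine 2] = (3+4+14)/3 = 7.
E[X | machine 3] = (6+8)/2 = 7.
E[X] = (1/3)·(35/3) + (1/3)·(7) + (1/3)·(7) = 77/9.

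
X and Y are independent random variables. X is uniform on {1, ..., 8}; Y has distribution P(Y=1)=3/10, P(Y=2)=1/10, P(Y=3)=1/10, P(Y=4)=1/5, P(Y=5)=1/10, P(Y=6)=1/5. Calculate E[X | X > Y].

P(X > Y) = 47/80.
Summing X·P(x,y) over outcomes with X > Y gives 271/80.
E[X | X > Y] = (271/80) / (47/80) = 271/47.

271/47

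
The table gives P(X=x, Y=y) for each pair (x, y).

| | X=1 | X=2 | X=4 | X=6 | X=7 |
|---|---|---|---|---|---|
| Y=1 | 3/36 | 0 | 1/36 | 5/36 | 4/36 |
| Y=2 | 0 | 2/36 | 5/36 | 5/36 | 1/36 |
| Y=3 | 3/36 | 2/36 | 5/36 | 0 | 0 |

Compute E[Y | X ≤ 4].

16/7

P(X ≤ 4) = 7/12.
Summing Y·P(X=x,Y=y) over the conditioning event gives 4/3.
E[Y | X ≤ 4] = (4/3) / (7/12) = 16/7.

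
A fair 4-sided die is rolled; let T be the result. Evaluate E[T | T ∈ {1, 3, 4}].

8/3

P(T ∈ {1, 3, 4}) = 3/4.
Σ over the event: 1·1/4 + 3·1/4 + 4·1/4 = 2.
E[T | T ∈ {1, 3, 4}] = (2) / (3/4) = 8/3.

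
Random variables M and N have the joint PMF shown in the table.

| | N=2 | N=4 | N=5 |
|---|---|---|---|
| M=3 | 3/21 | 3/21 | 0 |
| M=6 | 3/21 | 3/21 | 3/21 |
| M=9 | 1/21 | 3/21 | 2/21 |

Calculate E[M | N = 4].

P(N = 4) = 3/7.
Σ M·P over the event = 3·(3/21) + 6·(3/21) + 9·(3/21) = 18/7.
E[M | N = 4] = (18/7) / (3/7) = 6.

6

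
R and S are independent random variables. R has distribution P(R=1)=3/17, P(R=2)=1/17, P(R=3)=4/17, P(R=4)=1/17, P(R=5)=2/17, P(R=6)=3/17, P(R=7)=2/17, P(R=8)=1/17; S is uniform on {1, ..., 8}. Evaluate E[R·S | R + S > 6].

P(R + S > 6) = 101/136.
Summing RS·P(x,y) over outcomes with R + S > 6 gives 141/8.
E[R·S | R + S > 6] = (141/8) / (101/136) = 2397/101.

2397/101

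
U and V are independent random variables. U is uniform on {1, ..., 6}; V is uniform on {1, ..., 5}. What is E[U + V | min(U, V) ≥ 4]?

19/2

Outcomes with min(U, V) ≥ 4: (4,4), (4,5), (5,4), (5,5), (6,4), (6,5), each with probability 1/30.
E[U + V | min(U, V) ≥ 4] = (8 + 9 + 9 + 10 + 10 + 11) / 6 = 19/2.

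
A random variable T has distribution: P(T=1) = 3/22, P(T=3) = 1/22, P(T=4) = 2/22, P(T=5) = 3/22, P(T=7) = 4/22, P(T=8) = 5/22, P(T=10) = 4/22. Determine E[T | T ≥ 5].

123/16

P(T ≥ 5) = 8/11.
Σ over the event: 5·3/22 + 7·2/11 + 8·5/22 + 10·2/11 = 123/22.
E[T | T ≥ 5] = (123/22) / (8/11) = 123/16.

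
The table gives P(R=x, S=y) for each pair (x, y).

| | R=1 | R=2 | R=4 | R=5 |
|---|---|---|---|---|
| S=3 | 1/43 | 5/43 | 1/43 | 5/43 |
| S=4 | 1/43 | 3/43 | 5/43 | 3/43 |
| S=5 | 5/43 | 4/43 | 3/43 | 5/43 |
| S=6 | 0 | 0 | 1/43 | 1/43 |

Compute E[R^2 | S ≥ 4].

13

P(S ≥ 4) = 31/43.
Summing R^2·P(R=x,S=y) over the conditioning event gives 403/43.
E[R^2 | S ≥ 4] = (403/43) / (31/43) = 13.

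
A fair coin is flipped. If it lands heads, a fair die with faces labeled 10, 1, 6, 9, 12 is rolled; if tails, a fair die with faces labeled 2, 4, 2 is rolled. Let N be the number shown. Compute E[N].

77/15

E[N | heads] = (10+1+6+9+12)/5 = 38/5.
E[N | tails] = (2+4+2)/3 = 8/3.
By the law of total expectation,
E[N] = (1/2)·(38/5) + (1/2)·(8/3) = 77/15.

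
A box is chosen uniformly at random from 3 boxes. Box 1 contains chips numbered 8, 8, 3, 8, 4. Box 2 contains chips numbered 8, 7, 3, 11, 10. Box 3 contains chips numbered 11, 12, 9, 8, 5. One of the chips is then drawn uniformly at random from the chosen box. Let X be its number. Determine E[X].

23/3

E[X | box 1] = (8+8+3+8+4)/5 = 31/5.
E[X | box 2] = (8+7+3+11+10)/5 = 39/5.
E[X | box 3] = (11+12+9+8+5)/5 = 9.
E[X] = (1/3)·(31/5) + (1/3)·(39/5) + (1/3)·(9) = 23/3.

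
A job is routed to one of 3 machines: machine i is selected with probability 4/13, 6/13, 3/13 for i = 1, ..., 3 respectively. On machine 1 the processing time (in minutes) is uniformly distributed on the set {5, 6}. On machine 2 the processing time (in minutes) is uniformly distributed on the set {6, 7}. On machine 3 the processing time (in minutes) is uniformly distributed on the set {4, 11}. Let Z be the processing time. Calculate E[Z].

E[Z | machine 1] = (5+6)/2 = 11/2.
E[Z | machine 2] = (6+7)/2 = 13/2.
E[Z | machine 3] = (4+11)/2 = 15/2.
By the law of total expectation,
E[Z] = (4/13)·(11/2) + (6/13)·(13/2) + (3/13)·(15/2) = 167/26.

167/26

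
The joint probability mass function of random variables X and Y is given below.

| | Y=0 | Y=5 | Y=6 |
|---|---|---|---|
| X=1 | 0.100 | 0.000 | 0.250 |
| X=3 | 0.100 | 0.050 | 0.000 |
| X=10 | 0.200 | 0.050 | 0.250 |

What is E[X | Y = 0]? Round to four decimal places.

P(Y = 0) = 0.400.
Σ X·P over the event = 1·(0.100) + 3·(0.100) + 10·(0.200) = 2.400.
E[X | Y = 0] = (2.400) / (0.400) = 6.0000.

6.0000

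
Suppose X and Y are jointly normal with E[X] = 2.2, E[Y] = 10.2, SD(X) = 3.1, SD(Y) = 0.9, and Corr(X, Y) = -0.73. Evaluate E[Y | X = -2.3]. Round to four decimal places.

11.1537

The regression of Y on X has slope ρ·σ_Y/σ_X and passes through (μ_X, μ_Y).
E[Y | X=-2.3] = 10.2 + (-0.73)·(0.9/3.1)·(-2.3 − (2.2)) = 10.2 + (-0.21194)·(-4.5) = 11.1537.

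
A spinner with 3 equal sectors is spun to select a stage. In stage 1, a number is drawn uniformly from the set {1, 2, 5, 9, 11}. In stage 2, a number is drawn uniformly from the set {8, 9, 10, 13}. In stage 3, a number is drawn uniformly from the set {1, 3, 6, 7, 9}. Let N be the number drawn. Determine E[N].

E[N | stage 1] = (1+2+5+9+11)/5 = 28/5.
E[N | stage 2] = (8+9+10+13)/4 = 10.
E[N | stage 3] = (1+3+6+7+9)/5 = 26/5.
By the law of total expectation,
E[N] = (1/3)·(28/5) + (1/3)·(10) + (1/3)·(26/5) = 104/15.

104/15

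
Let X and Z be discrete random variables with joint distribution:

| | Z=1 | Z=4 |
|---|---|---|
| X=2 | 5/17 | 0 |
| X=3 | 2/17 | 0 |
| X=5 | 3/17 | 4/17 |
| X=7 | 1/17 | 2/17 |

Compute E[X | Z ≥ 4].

P(Z ≥ 4) = 6/17.
Σ X·P over the event = 5·(4/17) + 7·(2/17) = 2.
E[X | Z ≥ 4] = (2) / (6/17) = 17/3.

17/3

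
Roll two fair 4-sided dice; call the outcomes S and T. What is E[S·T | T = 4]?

Outcomes with T = 4: (1,4), (2,4), (3,4), (4,4), each with probability 1/16.
E[S·T | T = 4] = (4 + 8 + 12 + 16) / 4 = 10.

10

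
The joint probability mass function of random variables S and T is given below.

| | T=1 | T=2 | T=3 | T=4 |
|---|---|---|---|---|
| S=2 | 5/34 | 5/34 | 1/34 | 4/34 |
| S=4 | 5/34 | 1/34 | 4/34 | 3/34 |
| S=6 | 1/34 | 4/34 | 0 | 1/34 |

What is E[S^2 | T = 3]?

P(T = 3) = 5/34.
Σ S^2·P over the event = 4·(1/34) + 16·(4/34) = 2.
E[S^2 | T = 3] = (2) / (5/34) = 68/5.

68/5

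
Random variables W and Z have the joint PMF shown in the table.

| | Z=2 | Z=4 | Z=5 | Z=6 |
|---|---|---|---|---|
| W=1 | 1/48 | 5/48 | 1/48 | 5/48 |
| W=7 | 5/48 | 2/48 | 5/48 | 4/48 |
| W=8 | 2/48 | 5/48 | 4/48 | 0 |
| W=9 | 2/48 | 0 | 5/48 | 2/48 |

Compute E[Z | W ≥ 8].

17/4

P(W ≥ 8) = 5/12.
Σ Z·P over the event = 2·(2/48) + 4·(5/48) + 5·(4/48) + 2·(2/48) + 5·(5/48) + 6·(2/48) = 85/48.
E[Z | W ≥ 8] = (85/48) / (5/12) = 17/4.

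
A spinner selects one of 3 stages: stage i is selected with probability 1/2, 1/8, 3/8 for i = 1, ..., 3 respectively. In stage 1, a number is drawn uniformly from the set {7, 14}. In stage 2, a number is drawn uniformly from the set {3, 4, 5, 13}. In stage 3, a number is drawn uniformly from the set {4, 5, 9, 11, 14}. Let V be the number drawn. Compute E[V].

1481/160

E[V | stage 1] = (7+14)/2 = 21/2.
E[V | stage 2] = (3+4+5+13)/4 = 25/4.
E[V | stage 3] = (4+5+9+11+14)/5 = 43/5.
E[V] = (1/2)·(21/2) + (1/8)·(25/4) + (3/8)·(43/5) = 1481/160.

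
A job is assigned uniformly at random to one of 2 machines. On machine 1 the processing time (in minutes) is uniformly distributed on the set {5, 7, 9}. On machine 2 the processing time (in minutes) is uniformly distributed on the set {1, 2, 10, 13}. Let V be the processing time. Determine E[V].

27/4

E[V | machine 1] = (5+7+9)/3 = 7.
E[V | machine 2] = (1+2+10+13)/4 = 13/2.
E[V] = (1/2)·(7) + (1/2)·(13/2) = 27/4.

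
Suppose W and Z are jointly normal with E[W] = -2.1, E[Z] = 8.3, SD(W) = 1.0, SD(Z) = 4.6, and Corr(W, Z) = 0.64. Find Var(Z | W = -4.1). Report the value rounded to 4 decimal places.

Var(Z | W=x) = (1 − ρ²)·σ_Z².
Var(Z | W=-4.1) = (4.6)²·(1 − (0.64)²) = 21.16·0.5904 = 12.4929.

12.4929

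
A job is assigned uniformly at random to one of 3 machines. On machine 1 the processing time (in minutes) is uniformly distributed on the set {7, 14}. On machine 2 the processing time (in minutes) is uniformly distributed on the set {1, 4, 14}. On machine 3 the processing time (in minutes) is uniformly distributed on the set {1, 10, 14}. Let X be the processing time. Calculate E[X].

151/18

E[X | machine 1] = (7+14)/2 = 21/2.
E[X | machine 2] = (1+4+14)/3 = 19/3.
E[X | machine 3] = (1+10+14)/3 = 25/3.
E[X] = (1/3)·(21/2) + (1/3)·(19/3) + (1/3)·(25/3) = 151/18.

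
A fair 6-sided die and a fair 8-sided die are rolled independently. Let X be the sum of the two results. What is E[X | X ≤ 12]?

P(X ≤ 12) = 15/16.
E[X | X ≤ 12] = (43/6) / (15/16) = 344/45.

344/45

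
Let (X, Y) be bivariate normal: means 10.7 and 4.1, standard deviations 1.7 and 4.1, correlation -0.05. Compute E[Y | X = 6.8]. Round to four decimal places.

For a bivariate normal, E[Y | X=x] = μ_Y + ρ·(σ_Y/σ_X)·(x − μ_X).
E[Y | X=6.8] = 4.1 + (-0.05)·(4.1/1.7)·(6.8 − (10.7)) = 4.1 + (-0.12059)·(-3.9) = 4.5703.

4.5703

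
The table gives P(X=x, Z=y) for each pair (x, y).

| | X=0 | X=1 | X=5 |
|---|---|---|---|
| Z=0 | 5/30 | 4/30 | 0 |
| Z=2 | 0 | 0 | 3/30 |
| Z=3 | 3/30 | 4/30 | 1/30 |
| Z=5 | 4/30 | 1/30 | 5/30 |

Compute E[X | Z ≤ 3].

P(Z ≤ 3) = 2/3.
Σ X·P over the event = 0·(5/30) + 0·(3/30) + 1·(4/30) + 1·(4/30) + 5·(3/30) + 5·(1/30) = 14/15.
E[X | Z ≤ 3] = (14/15) / (2/3) = 7/5.

7/5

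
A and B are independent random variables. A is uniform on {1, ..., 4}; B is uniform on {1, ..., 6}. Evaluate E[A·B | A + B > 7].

Outcomes with A + B > 7: (2,6), (3,5), (3,6), (4,4), (4,5), (4,6), each with probability 1/24.
E[A·B | A + B > 7] = (12 + 15 + 18 + 16 + 20 + 24) / 6 = 35/2.

35/2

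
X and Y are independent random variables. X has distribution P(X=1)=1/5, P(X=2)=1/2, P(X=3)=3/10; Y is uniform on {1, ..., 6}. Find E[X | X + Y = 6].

P(X + Y = 6) = 1/6.
Summing X·P(x,y) over outcomes with X + Y = 6 gives 7/20.
E[X | X + Y = 6] = (7/20) / (1/6) = 21/10.

21/10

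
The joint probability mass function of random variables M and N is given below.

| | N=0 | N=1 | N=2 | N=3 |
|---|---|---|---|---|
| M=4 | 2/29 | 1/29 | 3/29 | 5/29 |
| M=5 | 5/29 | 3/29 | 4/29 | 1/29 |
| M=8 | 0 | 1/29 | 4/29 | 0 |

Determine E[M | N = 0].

33/7

P(N = 0) = 7/29.
Σ M·P over the event = 4·(2/29) + 5·(5/29) = 33/29.
E[M | N = 0] = (33/29) / (7/29) = 33/7.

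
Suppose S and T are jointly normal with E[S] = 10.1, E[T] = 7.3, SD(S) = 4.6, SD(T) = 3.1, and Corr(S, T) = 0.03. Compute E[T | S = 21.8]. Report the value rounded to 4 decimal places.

E[T | S=x] = μ_T + ρ(σ_T/σ_S)(x − μ_S) for jointly normal variables.
E[T | S=21.8] = 7.3 + (0.03)·(3.1/4.6)·(21.8 − (10.1)) = 7.3 + (0.020217)·(11.7) = 7.5365.

7.5365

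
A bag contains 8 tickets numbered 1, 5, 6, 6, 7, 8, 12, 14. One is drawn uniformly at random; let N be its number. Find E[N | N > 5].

P(N > 5) = 3/4.
Σ over the event: 6·1/4 + 7·1/8 + 8·1/8 + 12·1/8 + 14·1/8 = 53/8.
E[N | N > 5] = (53/8) / (3/4) = 53/6.

53/6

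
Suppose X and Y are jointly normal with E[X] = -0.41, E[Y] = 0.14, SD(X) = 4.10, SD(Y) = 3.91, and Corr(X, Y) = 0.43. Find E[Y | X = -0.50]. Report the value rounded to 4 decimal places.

For a bivariate normal, E[Y | X=x] = μ_Y + ρ·(σ_Y/σ_X)·(x − μ_X).
E[Y | X=-0.50] = 0.14 + (0.43)·(3.91/4.10)·(-0.50 − (-0.41)) = 0.14 + (0.41007)·(-0.09) = 0.1031.

0.1031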